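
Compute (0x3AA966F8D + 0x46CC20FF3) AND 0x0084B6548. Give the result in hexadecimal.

Add column by column in base 16, right to left:
  D+3 = 0 carry 1
  8+F+1 = 8 carry 1
  F+F+1 = F carry 1
  6+0+1 = 7
  6+2 = 8
  9+C = 5 carry 1
  A+C+1 = 7 carry 1
  A+6+1 = 1 carry 1
  3+4+1 = 8
Sum = 0x817587F80; now AND with 0x0084B6548:
  8&0=0, 1&0=0, 7&8=0, 5&4=4, 8&B=8, 7&6=6, F&5=5, 8&4=0, 0&8=0

0x486500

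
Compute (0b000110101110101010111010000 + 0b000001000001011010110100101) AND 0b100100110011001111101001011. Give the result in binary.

0b100110000000101101000001

Add column by column in base 2, right to left:
  0+1 = 1
  0+0 = 0
  0+1 = 1
  0+0 = 0
  1+0 = 1
  0+1 = 1
  1+0 = 1
  1+1 = 0 carry 1
  1+1+1 = 1 carry 1
  0+0+1 = 1
  1+1 = 0 carry 1
  0+0+1 = 1
  1+1 = 0 carry 1
  0+1+1 = 0 carry 1
  1+0+1 = 0 carry 1
  0+1+1 = 0 carry 1
  1+0+1 = 0 carry 1
  1+0+1 = 0 carry 1
  1+0+1 = 0 carry 1
  0+0+1 = 1
  1+0 = 1
  0+1 = 1
  1+0 = 1
  1+0 = 1
Sum = 0b111110000000101101110101; now AND with 0b100100110011001111101001011:
  000111110000000101101110101
& 100100110011001111101001011
= 000100110000000101101000001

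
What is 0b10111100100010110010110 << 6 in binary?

0b10111100100010110010110000000

Left shift by 6: append 6 zero bits.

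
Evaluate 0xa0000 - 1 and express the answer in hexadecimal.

0x9ffff

The trailing 4 digits are 0, so subtracting 1 borrows through: they become F and the next digit up decrements.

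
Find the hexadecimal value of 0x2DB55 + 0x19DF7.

Add column by column in base 16, right to left:
  5+7 = C
  5+F = 4 carry 1
  B+D+1 = 9 carry 1
  D+9+1 = 7 carry 1
  2+1+1 = 4

0x4794C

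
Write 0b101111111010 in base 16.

Group the bits into nibbles: 1011 1111 1010 → BFA.

0xBFA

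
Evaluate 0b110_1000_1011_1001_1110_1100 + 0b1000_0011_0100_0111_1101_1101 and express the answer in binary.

Add column by column in base 2, right to left:
  0+1 = 1
  0+0 = 0
  1+1 = 0 carry 1
  1+1+1 = 1 carry 1
  0+1+1 = 0 carry 1
  1+0+1 = 0 carry 1
  1+1+1 = 1 carry 1
  1+1+1 = 1 carry 1
  1+1+1 = 1 carry 1
  0+1+1 = 0 carry 1
  0+1+1 = 0 carry 1
  1+0+1 = 0 carry 1
  1+0+1 = 0 carry 1
  1+0+1 = 0 carry 1
  0+1+1 = 0 carry 1
  1+0+1 = 0 carry 1
  0+1+1 = 0 carry 1
  0+1+1 = 0 carry 1
  0+0+1 = 1
  1+0 = 1
  0+0 = 0
  1+0 = 1
  1+0 = 1
  0+1 = 1

0b111011000000000111001001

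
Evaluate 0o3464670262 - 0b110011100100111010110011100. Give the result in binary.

0b10110011000001111101100010110

0o3464670262 = 0b11100110100110111000010110010 in binary.
Subtract column by column in base 2:
  0-0 → 0
  1-0 → 1
  0-1 → 1 (borrow)
  0-1-1 → 0 (borrow)
  1-1-1 → 1 (borrow)
  1-0-1 → 0
  0-0 → 0
  1-1 → 0
  0-1 → 1 (borrow)
  0-0-1 → 1 (borrow)
  0-1-1 → 0 (borrow)
  0-0-1 → 1 (borrow)
  1-1-1 → 1 (borrow)
  1-1-1 → 1 (borrow)
  1-1-1 → 1 (borrow)
  0-0-1 → 1 (borrow)
  1-0-1 → 0
  1-1 → 0
  0-0 → 0
  0-0 → 0
  1-1 → 0
  0-1 → 1 (borrow)
  1-1-1 → 1 (borrow)
  1-0-1 → 0
  0-0 → 0
  0-1 → 1 (borrow)
  1-1-1 → 1 (borrow)
  1-0-1 → 0
  1-0 → 1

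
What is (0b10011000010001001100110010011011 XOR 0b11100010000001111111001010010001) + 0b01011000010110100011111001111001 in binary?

First 0b10011000010001001100110010011011 XOR 0b11100010000001111111001010010001 = 0b01111010010000110011111000001010.
Add column by column in base 2, right to left:
  0+1 = 1
  1+0 = 1
  0+0 = 0
  1+1 = 0 carry 1
  0+1+1 = 0 carry 1
  0+1+1 = 0 carry 1
  0+1+1 = 0 carry 1
  0+0+1 = 1
  0+0 = 0
  1+1 = 0 carry 1
  1+1+1 = 1 carry 1
  1+1+1 = 1 carry 1
  1+1+1 = 1 carry 1
  1+1+1 = 1 carry 1
  0+0+1 = 1
  0+0 = 0
  1+0 = 1
  1+1 = 0 carry 1
  0+0+1 = 1
  0+1 = 1
  0+1 = 1
  0+0 = 0
  1+1 = 0 carry 1
  0+0+1 = 1
  0+0 = 0
  1+0 = 1
  0+0 = 0
  1+1 = 0 carry 1
  1+1+1 = 1 carry 1
  1+0+1 = 0 carry 1
  1+1+1 = 1 carry 1
  final carry 1

0b11010010100111010111110010000011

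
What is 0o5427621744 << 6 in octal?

Shifting left by 6 bits = 2 oct digits: append 2 zeros.

0o542762174400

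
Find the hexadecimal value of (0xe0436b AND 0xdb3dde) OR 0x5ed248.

0xded34a

0xe0436b AND 0xdb3dde = 0xc0014a.
Then OR with 0x5ed248.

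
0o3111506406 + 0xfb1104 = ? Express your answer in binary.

0b11010001000011001111000001010

0o3111506406 = 0b11001001001101000110100000110 in binary.
0xfb1104 = 0b111110110001000100000100 in binary.
Add column by column in base 2, right to left:
  0+0 = 0
  1+0 = 1
  1+1 = 0 carry 1
  0+0+1 = 1
  0+0 = 0
  0+0 = 0
  0+0 = 0
  0+0 = 0
  1+1 = 0 carry 1
  0+0+1 = 1
  1+0 = 1
  1+0 = 1
  0+1 = 1
  0+0 = 0
  0+0 = 0
  1+0 = 1
  0+1 = 1
  1+1 = 0 carry 1
  1+0+1 = 0 carry 1
  0+1+1 = 0 carry 1
  0+1+1 = 0 carry 1
  1+1+1 = 1 carry 1
  0+1+1 = 0 carry 1
  0+1+1 = 0 carry 1
  1+0+1 = 0 carry 1
  0+0+1 = 1
  0+0 = 0
  1+0 = 1
  1+0 = 1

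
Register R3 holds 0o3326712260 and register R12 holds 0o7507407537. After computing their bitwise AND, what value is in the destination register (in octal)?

0o3106402020

AND each oct digit independently (no carries):
  3&7=3, 3&5=1, 2&0=0, 6&7=6, 7&4=4, 1&0=0, 2&7=2, 2&5=0, 6&3=2, 0&7=0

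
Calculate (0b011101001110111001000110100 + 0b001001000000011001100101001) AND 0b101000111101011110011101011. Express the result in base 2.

0b100000001101010010001001001

Add column by column in base 2, right to left:
  0+1 = 1
  0+0 = 0
  1+0 = 1
  0+1 = 1
  1+0 = 1
  1+1 = 0 carry 1
  0+0+1 = 1
  0+0 = 0
  0+1 = 1
  1+1 = 0 carry 1
  0+0+1 = 1
  0+0 = 0
  1+1 = 0 carry 1
  1+1+1 = 1 carry 1
  1+0+1 = 0 carry 1
  0+0+1 = 1
  1+0 = 1
  1+0 = 1
  1+0 = 1
  0+0 = 0
  0+0 = 0
  1+1 = 0 carry 1
  0+0+1 = 1
  1+0 = 1
  1+1 = 0 carry 1
  1+0+1 = 0 carry 1
  final carry 1
Sum = 0b100110001111010010101011101; now AND with 0b101000111101011110011101011:
  100110001111010010101011101
& 101000111101011110011101011
= 100000001101010010001001001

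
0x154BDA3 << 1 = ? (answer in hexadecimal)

0x2A97B46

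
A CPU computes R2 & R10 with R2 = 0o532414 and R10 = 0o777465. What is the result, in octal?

0o532404

AND each oct digit independently (no carries):
  5&7=5, 3&7=3, 2&7=2, 4&4=4, 1&6=0, 4&5=4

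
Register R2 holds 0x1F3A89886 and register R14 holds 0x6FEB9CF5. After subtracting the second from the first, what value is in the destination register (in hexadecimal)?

Subtract column by column in base 16:
  6-5 → 1
  8-F → 9 (borrow)
  8-C-1 → B (borrow)
  9-9-1 → F (borrow)
  8-B-1 → C (borrow)
  A-E-1 → B (borrow)
  3-F-1 → 3 (borrow)
  F-6-1 → 8
  1-0 → 1

0x183BCFB91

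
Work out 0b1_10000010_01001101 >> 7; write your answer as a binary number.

0b1100000100

Right shift by 7: drop the 7 least-significant bits.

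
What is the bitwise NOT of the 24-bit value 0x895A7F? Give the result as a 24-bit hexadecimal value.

Each hex digit d becomes F−d:
  8→7, 9→6, 5→A, A→5, 7→8, F→0

0x76A580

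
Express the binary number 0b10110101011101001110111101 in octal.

0o265351675

Group the bits in threes: 010 110 101 011 101 001 110 111 101 → 265351675.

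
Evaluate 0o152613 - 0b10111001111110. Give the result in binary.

0b1010011100001101

0o152613 = 0b1101010110001011 in binary.
Subtract column by column in base 2:
  1-0 → 1
  1-1 → 0
  0-1 → 1 (borrow)
  1-1-1 → 1 (borrow)
  0-1-1 → 0 (borrow)
  0-1-1 → 0 (borrow)
  0-1-1 → 0 (borrow)
  1-0-1 → 0
  1-0 → 1
  0-1 → 1 (borrow)
  1-1-1 → 1 (borrow)
  0-1-1 → 0 (borrow)
  1-0-1 → 0
  0-1 → 1 (borrow)
  1-0-1 → 0
  1-0 → 1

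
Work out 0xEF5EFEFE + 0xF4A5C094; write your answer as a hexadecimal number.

Add column by column in base 16, right to left:
  E+4 = 2 carry 1
  F+9+1 = 9 carry 1
  E+0+1 = F
  F+C = B carry 1
  E+5+1 = 4 carry 1
  5+A+1 = 0 carry 1
  F+4+1 = 4 carry 1
  E+F+1 = E carry 1
  final carry 1

0x1E404BF92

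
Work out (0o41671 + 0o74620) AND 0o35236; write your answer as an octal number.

Add column by column in base 8, right to left:
  1+0 = 1
  7+2 = 1 carry 1
  6+6+1 = 5 carry 1
  1+4+1 = 6
  4+7 = 3 carry 1
  final carry 1
Sum = 0o136511; now AND with 0o35236:
  1&0=0, 3&3=3, 6&5=4, 5&2=0, 1&3=1, 1&6=0

0o34010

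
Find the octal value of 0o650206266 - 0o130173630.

Subtract column by column in base 8:
  6-0 → 6
  6-3 → 3
  2-6 → 4 (borrow)
  6-3-1 → 2
  0-7 → 1 (borrow)
  2-1-1 → 0
  0-0 → 0
  5-3 → 2
  6-1 → 5

0o520012436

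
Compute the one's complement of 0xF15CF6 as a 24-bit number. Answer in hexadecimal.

Each hex digit d becomes F−d:
  F→0, 1→E, 5→A, C→3, F→0, 6→9

0x0EA309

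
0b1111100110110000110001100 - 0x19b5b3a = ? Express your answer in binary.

0b10110000000011001010010

0x19b5b3a = 0b1100110110101101100111010 in binary.
Subtract column by column in base 2:
  0-0 → 0
  0-1 → 1 (borrow)
  1-0-1 → 0
  1-1 → 0
  0-1 → 1 (borrow)
  0-1-1 → 0 (borrow)
  0-0-1 → 1 (borrow)
  1-0-1 → 0
  1-1 → 0
  0-1 → 1 (borrow)
  0-0-1 → 1 (borrow)
  0-1-1 → 0 (borrow)
  0-1-1 → 0 (borrow)
  1-0-1 → 0
  1-1 → 0
  0-0 → 0
  1-1 → 0
  1-1 → 0
  0-0 → 0
  0-1 → 1 (borrow)
  1-1-1 → 1 (borrow)
  1-0-1 → 0
  1-0 → 1
  1-1 → 0
  1-1 → 0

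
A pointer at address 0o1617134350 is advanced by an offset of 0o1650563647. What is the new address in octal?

0o3467720217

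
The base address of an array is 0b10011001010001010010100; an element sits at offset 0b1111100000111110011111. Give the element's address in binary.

0b100010101011001000110011

Add column by column in base 2, right to left:
  0+1 = 1
  0+1 = 1
  1+1 = 0 carry 1
  0+1+1 = 0 carry 1
  1+1+1 = 1 carry 1
  0+0+1 = 1
  0+0 = 0
  1+1 = 0 carry 1
  0+1+1 = 0 carry 1
  1+1+1 = 1 carry 1
  0+1+1 = 0 carry 1
  0+1+1 = 0 carry 1
  0+0+1 = 1
  1+0 = 1
  0+0 = 0
  1+0 = 1
  0+0 = 0
  0+1 = 1
  1+1 = 0 carry 1
  1+1+1 = 1 carry 1
  0+1+1 = 0 carry 1
  0+1+1 = 0 carry 1
  1+0+1 = 0 carry 1
  final carry 1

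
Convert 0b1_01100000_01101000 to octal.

0o260150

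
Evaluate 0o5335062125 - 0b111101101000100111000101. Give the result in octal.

0b111101101000100111000101 = 0o75504705 in octal.
Subtract column by column in base 8:
  5-5 → 0
  2-0 → 2
  1-7 → 2 (borrow)
  2-4-1 → 5 (borrow)
  6-0-1 → 5
  0-5 → 3 (borrow)
  5-5-1 → 7 (borrow)
  3-7-1 → 3 (borrow)
  3-0-1 → 2
  5-0 → 5

0o5237355220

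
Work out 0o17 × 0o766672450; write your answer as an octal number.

0o16566756530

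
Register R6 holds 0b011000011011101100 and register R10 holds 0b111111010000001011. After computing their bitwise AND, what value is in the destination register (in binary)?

0b011000010000001000

AND bit by bit (1 only where both bits are 1):
  011000011011101100
& 111111010000001011
= 011000010000001000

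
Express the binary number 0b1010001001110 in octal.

0o12116

Group the bits in threes: 001 010 001 001 110 → 12116.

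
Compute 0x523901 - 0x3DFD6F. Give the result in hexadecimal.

0x143B92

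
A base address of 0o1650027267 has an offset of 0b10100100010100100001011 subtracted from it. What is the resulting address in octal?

0b10100100010100100001011 = 0o24424413 in octal.
Subtract column by column in base 8:
  7-3 → 4
  6-1 → 5
  2-4 → 6 (borrow)
  7-4-1 → 2
  2-2 → 0
  0-4 → 4 (borrow)
  0-4-1 → 3 (borrow)
  5-2-1 → 2
  6-0 → 6
  1-0 → 1

0o1623402654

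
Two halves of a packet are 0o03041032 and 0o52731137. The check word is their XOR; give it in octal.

XOR each oct digit independently (no carries):
  0^5=5, 3^2=1, 0^7=7, 4^3=7, 1^1=0, 0^1=1, 3^3=0, 2^7=5

0o51770105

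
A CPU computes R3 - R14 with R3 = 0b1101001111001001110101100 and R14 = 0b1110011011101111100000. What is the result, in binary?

Subtract column by column in base 2:
  0-0 → 0
  0-0 → 0
  1-0 → 1
  1-0 → 1
  0-0 → 0
  1-1 → 0
  0-1 → 1 (borrow)
  1-1-1 → 1 (borrow)
  1-1-1 → 1 (borrow)
  1-1-1 → 1 (borrow)
  0-0-1 → 1 (borrow)
  0-1-1 → 0 (borrow)
  1-1-1 → 1 (borrow)
  0-1-1 → 0 (borrow)
  0-0-1 → 1 (borrow)
  1-1-1 → 1 (borrow)
  1-1-1 → 1 (borrow)
  1-0-1 → 0
  1-0 → 1
  0-1 → 1 (borrow)
  0-1-1 → 0 (borrow)
  1-1-1 → 1 (borrow)
  0-0-1 → 1 (borrow)
  1-0-1 → 0
  1-0 → 1

0b1011011011101011111001100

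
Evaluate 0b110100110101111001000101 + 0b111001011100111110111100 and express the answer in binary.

0b1101110010010111000000001

Add column by column in base 2, right to left:
  1+0 = 1
  0+0 = 0
  1+1 = 0 carry 1
  0+1+1 = 0 carry 1
  0+1+1 = 0 carry 1
  0+1+1 = 0 carry 1
  1+0+1 = 0 carry 1
  0+1+1 = 0 carry 1
  0+1+1 = 0 carry 1
  1+1+1 = 1 carry 1
  1+1+1 = 1 carry 1
  1+1+1 = 1 carry 1
  1+0+1 = 0 carry 1
  0+0+1 = 1
  1+1 = 0 carry 1
  0+1+1 = 0 carry 1
  1+1+1 = 1 carry 1
  1+0+1 = 0 carry 1
  0+1+1 = 0 carry 1
  0+0+1 = 1
  1+0 = 1
  0+1 = 1
  1+1 = 0 carry 1
  1+1+1 = 1 carry 1
  final carry 1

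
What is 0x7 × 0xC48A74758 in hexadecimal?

0x55FC92F368

Multiply each base-16 digit by 7, carrying:
  8×7 = 56 → write 8 carry 3
  5×7+3 = 38 → write 6 carry 2
  7×7+2 = 51 → write 3 carry 3
  4×7+3 = 31 → write F carry 1
  7×7+1 = 50 → write 2 carry 3
  A×7+3 = 73 → write 9 carry 4
  8×7+4 = 60 → write C carry 3
  4×7+3 = 31 → write F carry 1
  C×7+1 = 85 → write 5 carry 5
  remaining carry: 5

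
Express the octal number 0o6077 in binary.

0b110000111111

Each octal digit is 3 bits: 6=110 0=000 7=111 7=111.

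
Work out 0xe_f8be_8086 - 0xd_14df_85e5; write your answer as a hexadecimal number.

0x1e3defaa1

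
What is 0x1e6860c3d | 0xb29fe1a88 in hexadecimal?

OR each hex digit independently (no carries):
  1|b=b, e|2=e, 6|9=f, 8|f=f, 6|e=e, 0|1=1, c|a=e, 3|8=b, d|8=d

0xbeffe1ebd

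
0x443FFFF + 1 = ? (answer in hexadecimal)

0x4440000

The trailing 4 digits are F (max in base 16), so adding 1 cascades: they roll to 0 and the next digit up increments.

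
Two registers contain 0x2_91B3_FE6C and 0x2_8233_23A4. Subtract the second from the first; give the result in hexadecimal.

0xF80DAC8

Subtract column by column in base 16:
  C-4 → 8
  6-A → C (borrow)
  E-3-1 → A
  F-2 → D
  3-3 → 0
  B-3 → 8
  1-2 → F (borrow)
  9-8-1 → 0
  2-2 → 0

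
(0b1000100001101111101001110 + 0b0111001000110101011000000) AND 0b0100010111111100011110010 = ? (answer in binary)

0b100000010100100000000010

Add column by column in base 2, right to left:
  0+0 = 0
  1+0 = 1
  1+0 = 1
  1+0 = 1
  0+0 = 0
  0+0 = 0
  1+1 = 0 carry 1
  0+1+1 = 0 carry 1
  1+0+1 = 0 carry 1
  1+1+1 = 1 carry 1
  1+0+1 = 0 carry 1
  1+1+1 = 1 carry 1
  1+0+1 = 0 carry 1
  0+1+1 = 0 carry 1
  1+1+1 = 1 carry 1
  1+0+1 = 0 carry 1
  0+0+1 = 1
  0+0 = 0
  0+1 = 1
  0+0 = 0
  1+0 = 1
  0+1 = 1
  0+1 = 1
  0+1 = 1
  1+0 = 1
Sum = 0b1111101010100101000001110; now AND with 0b0100010111111100011110010:
  1111101010100101000001110
& 0100010111111100011110010
= 0100000010100100000000010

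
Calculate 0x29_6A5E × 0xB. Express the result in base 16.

0x1C7920A

Multiply each base-16 digit by 11, carrying:
  E×11 = 154 → write A carry 9
  5×11+9 = 64 → write 0 carry 4
  A×11+4 = 114 → write 2 carry 7
  6×11+7 = 73 → write 9 carry 4
  9×11+4 = 103 → write 7 carry 6
  2×11+6 = 28 → write C carry 1
  remaining carry: 1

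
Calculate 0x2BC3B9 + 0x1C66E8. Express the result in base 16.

Add column by column in base 16, right to left:
  9+8 = 1 carry 1
  B+E+1 = A carry 1
  3+6+1 = A
  C+6 = 2 carry 1
  B+C+1 = 8 carry 1
  2+1+1 = 4

0x482AA1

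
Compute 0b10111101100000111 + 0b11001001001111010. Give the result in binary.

Add column by column in base 2, right to left:
  1+0 = 1
  1+1 = 0 carry 1
  1+0+1 = 0 carry 1
  0+1+1 = 0 carry 1
  0+1+1 = 0 carry 1
  0+1+1 = 0 carry 1
  0+1+1 = 0 carry 1
  0+0+1 = 1
  1+0 = 1
  1+1 = 0 carry 1
  0+0+1 = 1
  1+0 = 1
  1+1 = 0 carry 1
  1+0+1 = 0 carry 1
  1+0+1 = 0 carry 1
  0+1+1 = 0 carry 1
  1+1+1 = 1 carry 1
  final carry 1

0b110000110110000001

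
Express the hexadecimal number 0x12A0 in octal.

0o11240

Expand each hex digit to 4 bits: 1=0001 2=0010 A=1010 0=0000.
Group the bits in threes: 001 001 010 100 000 → 11240.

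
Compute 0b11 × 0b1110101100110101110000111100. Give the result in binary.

0b101100000110100001010010110100

Multiply each base-2 digit by 3, carrying:
  0×3 = 0 → write 0
  0×3 = 0 → write 0
  1×3 = 3 → write 1 carry 1
  1×3+1 = 4 → write 0 carry 2
  1×3+2 = 5 → write 1 carry 2
  1×3+2 = 5 → write 1 carry 2
  0×3+2 = 2 → write 0 carry 1
  0×3+1 = 1 → write 1
  0×3 = 0 → write 0
  0×3 = 0 → write 0
  1×3 = 3 → write 1 carry 1
  1×3+1 = 4 → write 0 carry 2
  1×3+2 = 5 → write 1 carry 2
  0×3+2 = 2 → write 0 carry 1
  1×3+1 = 4 → write 0 carry 2
  0×3+2 = 2 → write 0 carry 1
  1×3+1 = 4 → write 0 carry 2
  1×3+2 = 5 → write 1 carry 2
  0×3+2 = 2 → write 0 carry 1
  0×3+1 = 1 → write 1
  1×3 = 3 → write 1 carry 1
  1×3+1 = 4 → write 0 carry 2
  0×3+2 = 2 → write 0 carry 1
  1×3+1 = 4 → write 0 carry 2
  0×3+2 = 2 → write 0 carry 1
  1×3+1 = 4 → write 0 carry 2
  1×3+2 = 5 → write 1 carry 2
  1×3+2 = 5 → write 1 carry 2
  remaining carry: 10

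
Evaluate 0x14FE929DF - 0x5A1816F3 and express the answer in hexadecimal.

0xF5D112EC

Subtract column by column in base 16:
  F-3 → C
  D-F → E (borrow)
  9-6-1 → 2
  2-1 → 1
  9-8 → 1
  E-1 → D
  F-A → 5
  4-5 → F (borrow)
  1-0-1 → 0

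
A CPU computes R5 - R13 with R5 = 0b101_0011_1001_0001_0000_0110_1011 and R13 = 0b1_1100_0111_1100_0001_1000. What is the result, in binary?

0b101000111001001010001010011

Subtract column by column in base 2:
  1-0 → 1
  1-0 → 1
  0-0 → 0
  1-1 → 0
  0-1 → 1 (borrow)
  1-0-1 → 0
  1-0 → 1
  0-0 → 0
  0-0 → 0
  0-0 → 0
  0-1 → 1 (borrow)
  0-1-1 → 0 (borrow)
  1-1-1 → 1 (borrow)
  0-1-1 → 0 (borrow)
  0-1-1 → 0 (borrow)
  0-0-1 → 1 (borrow)
  1-0-1 → 0
  0-0 → 0
  0-1 → 1 (borrow)
  1-1-1 → 1 (borrow)
  1-1-1 → 1 (borrow)
  1-0-1 → 0
  0-0 → 0
  0-0 → 0
  1-0 → 1
  0-0 → 0
  1-0 → 1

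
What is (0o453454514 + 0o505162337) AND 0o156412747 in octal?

Add column by column in base 8, right to left:
  4+7 = 3 carry 1
  1+3+1 = 5
  5+3 = 0 carry 1
  4+2+1 = 7
  5+6 = 3 carry 1
  4+1+1 = 6
  3+5 = 0 carry 1
  5+0+1 = 6
  4+5 = 1 carry 1
  final carry 1
Sum = 0o1160637053; now AND with 0o156412747:
  1&0=0, 1&1=1, 6&5=4, 0&6=0, 6&4=4, 3&1=1, 7&2=2, 0&7=0, 5&4=4, 3&7=3

0o140412043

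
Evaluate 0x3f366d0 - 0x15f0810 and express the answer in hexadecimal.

0x2945ec0

Subtract column by column in base 16:
  0-0 → 0
  d-1 → c
  6-8 → e (borrow)
  6-0-1 → 5
  3-f → 4 (borrow)
  f-5-1 → 9
  3-1 → 2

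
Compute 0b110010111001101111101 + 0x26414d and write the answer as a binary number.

0x26414d = 0b1001100100000101001101 in binary.
Add column by column in base 2, right to left:
  1+1 = 0 carry 1
  0+0+1 = 1
  1+1 = 0 carry 1
  1+1+1 = 1 carry 1
  1+0+1 = 0 carry 1
  1+0+1 = 0 carry 1
  1+1+1 = 1 carry 1
  0+0+1 = 1
  1+1 = 0 carry 1
  1+0+1 = 0 carry 1
  0+0+1 = 1
  0+0 = 0
  1+0 = 1
  1+0 = 1
  1+1 = 0 carry 1
  0+0+1 = 1
  1+0 = 1
  0+1 = 1
  0+1 = 1
  1+0 = 1
  1+0 = 1
  0+1 = 1

0b1111111011010011001010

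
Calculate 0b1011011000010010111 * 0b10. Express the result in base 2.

Multiply each base-2 digit by 2, carrying:
  1×2 = 2 → write 0 carry 1
  1×2+1 = 3 → write 1 carry 1
  1×2+1 = 3 → write 1 carry 1
  0×2+1 = 1 → write 1
  1×2 = 2 → write 0 carry 1
  0×2+1 = 1 → write 1
  0×2 = 0 → write 0
  1×2 = 2 → write 0 carry 1
  0×2+1 = 1 → write 1
  0×2 = 0 → write 0
  0×2 = 0 → write 0
  0×2 = 0 → write 0
  1×2 = 2 → write 0 carry 1
  1×2+1 = 3 → write 1 carry 1
  0×2+1 = 1 → write 1
  1×2 = 2 → write 0 carry 1
  1×2+1 = 3 → write 1 carry 1
  0×2+1 = 1 → write 1
  1×2 = 2 → write 0 carry 1
  remaining carry: 1

0b10110110000100101110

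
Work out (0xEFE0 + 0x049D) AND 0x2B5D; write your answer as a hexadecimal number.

Add column by column in base 16, right to left:
  0+D = D
  E+9 = 7 carry 1
  F+4+1 = 4 carry 1
  E+0+1 = F
Sum = 0xF47D; now AND with 0x2B5D:
  F&2=2, 4&B=0, 7&5=5, D&D=D

0x205D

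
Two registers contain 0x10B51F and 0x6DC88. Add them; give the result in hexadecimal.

0x1791A7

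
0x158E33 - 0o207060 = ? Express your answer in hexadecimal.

0x148003

0o207060 = 0x10E30 in hexadecimal.
Subtract column by column in base 16:
  3-0 → 3
  3-3 → 0
  E-E → 0
  8-0 → 8
  5-1 → 4
  1-0 → 1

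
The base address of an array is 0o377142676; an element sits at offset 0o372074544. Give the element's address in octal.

0o771237442

Add column by column in base 8, right to left:
  6+4 = 2 carry 1
  7+4+1 = 4 carry 1
  6+5+1 = 4 carry 1
  2+4+1 = 7
  4+7 = 3 carry 1
  1+0+1 = 2
  7+2 = 1 carry 1
  7+7+1 = 7 carry 1
  3+3+1 = 7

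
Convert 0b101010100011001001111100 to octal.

Group the bits in threes: 101 010 100 011 001 001 111 100 → 52431174.

0o52431174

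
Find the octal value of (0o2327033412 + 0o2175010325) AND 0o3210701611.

0o1611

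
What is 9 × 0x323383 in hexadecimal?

Multiply each base-16 digit by 9, carrying:
  3×9 = 27 → write B carry 1
  8×9+1 = 73 → write 9 carry 4
  3×9+4 = 31 → write F carry 1
  3×9+1 = 28 → write C carry 1
  2×9+1 = 19 → write 3 carry 1
  3×9+1 = 28 → write C carry 1
  remaining carry: 1

0x1C3CF9B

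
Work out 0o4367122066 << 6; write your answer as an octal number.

Shifting left by 6 bits = 2 oct digits: append 2 zeros.

0o436712206600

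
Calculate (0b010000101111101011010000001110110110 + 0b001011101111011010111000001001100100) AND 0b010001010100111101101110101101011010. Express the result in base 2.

Add column by column in base 2, right to left:
  0+0 = 0
  1+0 = 1
  1+1 = 0 carry 1
  0+0+1 = 1
  1+0 = 1
  1+1 = 0 carry 1
  0+1+1 = 0 carry 1
  1+0+1 = 0 carry 1
  1+0+1 = 0 carry 1
  1+1+1 = 1 carry 1
  0+0+1 = 1
  0+0 = 0
  0+0 = 0
  0+0 = 0
  0+0 = 0
  0+1 = 1
  1+1 = 0 carry 1
  0+1+1 = 0 carry 1
  1+0+1 = 0 carry 1
  1+1+1 = 1 carry 1
  0+0+1 = 1
  1+1 = 0 carry 1
  0+1+1 = 0 carry 1
  1+0+1 = 0 carry 1
  1+1+1 = 1 carry 1
  1+1+1 = 1 carry 1
  1+1+1 = 1 carry 1
  1+1+1 = 1 carry 1
  0+0+1 = 1
  1+1 = 0 carry 1
  0+1+1 = 0 carry 1
  0+1+1 = 0 carry 1
  0+0+1 = 1
  0+1 = 1
  1+0 = 1
Sum = 0b11100011111000110001000011000011010; now AND with 0b010001010100111101101110101101011010:
  011100011111000110001000011000011010
& 010001010100111101101110101101011010
= 010000010100000100001000001000011010

0b10000010100000100001000001000011010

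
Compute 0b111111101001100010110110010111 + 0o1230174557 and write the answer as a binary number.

0o1230174557 = 0b1010011000001111100101101111 in binary.
Add column by column in base 2, right to left:
  1+1 = 0 carry 1
  1+1+1 = 1 carry 1
  1+1+1 = 1 carry 1
  0+1+1 = 0 carry 1
  1+0+1 = 0 carry 1
  0+1+1 = 0 carry 1
  0+1+1 = 0 carry 1
  1+0+1 = 0 carry 1
  1+1+1 = 1 carry 1
  0+0+1 = 1
  1+0 = 1
  1+1 = 0 carry 1
  0+1+1 = 0 carry 1
  1+1+1 = 1 carry 1
  0+1+1 = 0 carry 1
  0+1+1 = 0 carry 1
  0+0+1 = 1
  1+0 = 1
  1+0 = 1
  0+0 = 0
  0+0 = 0
  1+1 = 0 carry 1
  0+1+1 = 0 carry 1
  1+0+1 = 0 carry 1
  1+0+1 = 0 carry 1
  1+1+1 = 1 carry 1
  1+0+1 = 0 carry 1
  1+1+1 = 1 carry 1
  1+0+1 = 0 carry 1
  1+0+1 = 0 carry 1
  final carry 1

0b1001010000001110010011100000110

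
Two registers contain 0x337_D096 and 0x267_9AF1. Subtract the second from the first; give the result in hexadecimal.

0xD035A5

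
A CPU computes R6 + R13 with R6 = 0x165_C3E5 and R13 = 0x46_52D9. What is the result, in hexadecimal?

0x1AC16BE

Add column by column in base 16, right to left:
  5+9 = E
  E+D = B carry 1
  3+2+1 = 6
  C+5 = 1 carry 1
  5+6+1 = C
  6+4 = A
  1+0 = 1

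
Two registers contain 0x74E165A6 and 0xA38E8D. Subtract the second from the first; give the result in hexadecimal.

Subtract column by column in base 16:
  6-D → 9 (borrow)
  A-8-1 → 1
  5-E → 7 (borrow)
  6-8-1 → D (borrow)
  1-3-1 → D (borrow)
  E-A-1 → 3
  4-0 → 4
  7-0 → 7

0x743DD719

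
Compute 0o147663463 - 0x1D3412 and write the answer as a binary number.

0b1100000100011001100100001

0o147663463 = 0b1100111110110011100110011 in binary.
0x1D3412 = 0b111010011010000010010 in binary.
Subtract column by column in base 2:
  1-0 → 1
  1-1 → 0
  0-0 → 0
  0-0 → 0
  1-1 → 0
  1-0 → 1
  0-0 → 0
  0-0 → 0
  1-0 → 1
  1-0 → 1
  1-1 → 0
  0-0 → 0
  0-1 → 1 (borrow)
  1-1-1 → 1 (borrow)
  1-0-1 → 0
  0-0 → 0
  1-1 → 0
  1-0 → 1
  1-1 → 0
  1-1 → 0
  1-1 → 0
  0-0 → 0
  0-0 → 0
  1-0 → 1
  1-0 → 1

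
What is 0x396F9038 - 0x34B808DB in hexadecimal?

0x4B7875D

Subtract column by column in base 16:
  8-B → D (borrow)
  3-D-1 → 5 (borrow)
  0-8-1 → 7 (borrow)
  9-0-1 → 8
  F-8 → 7
  6-B → B (borrow)
  9-4-1 → 4
  3-3 → 0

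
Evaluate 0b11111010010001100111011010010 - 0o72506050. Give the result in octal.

0o3627441252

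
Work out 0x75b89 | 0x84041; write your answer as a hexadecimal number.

0xf5bc9

OR each hex digit independently (no carries):
  7|8=f, 5|4=5, b|0=b, 8|4=c, 9|1=9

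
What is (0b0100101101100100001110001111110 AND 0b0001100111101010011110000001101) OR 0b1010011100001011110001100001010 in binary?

0b1010111101101011111111100001110

0b0100101101100100001110001111110 AND 0b0001100111101010011110000001101 = 0b0000100101100000001110000001100.
Then OR with 0b1010011100001011110001100001010.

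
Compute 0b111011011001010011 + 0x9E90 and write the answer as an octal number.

0o1052343

0b111011011001010011 = 0o733123 in octal.
0x9E90 = 0o117220 in octal.
Add column by column in base 8, right to left:
  3+0 = 3
  2+2 = 4
  1+2 = 3
  3+7 = 2 carry 1
  3+1+1 = 5
  7+1 = 0 carry 1
  final carry 1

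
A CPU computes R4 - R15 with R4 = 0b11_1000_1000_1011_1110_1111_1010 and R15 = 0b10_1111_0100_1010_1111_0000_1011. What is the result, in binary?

Subtract column by column in base 2:
  0-1 → 1 (borrow)
  1-1-1 → 1 (borrow)
  0-0-1 → 1 (borrow)
  1-1-1 → 1 (borrow)
  1-0-1 → 0
  1-0 → 1
  1-0 → 1
  1-0 → 1
  0-1 → 1 (borrow)
  1-1-1 → 1 (borrow)
  1-1-1 → 1 (borrow)
  1-1-1 → 1 (borrow)
  1-0-1 → 0
  1-1 → 0
  0-0 → 0
  1-1 → 0
  0-0 → 0
  0-0 → 0
  0-1 → 1 (borrow)
  1-0-1 → 0
  0-1 → 1 (borrow)
  0-1-1 → 0 (borrow)
  0-1-1 → 0 (borrow)
  1-1-1 → 1 (borrow)
  1-0-1 → 0
  1-1 → 0

0b100101000000111111101111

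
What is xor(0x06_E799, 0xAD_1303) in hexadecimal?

XOR each hex digit independently (no carries):
  0^A=A, 6^D=B, E^1=F, 7^3=4, 9^0=9, 9^3=A

0xABF49A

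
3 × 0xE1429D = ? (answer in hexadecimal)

Multiply each base-16 digit by 3, carrying:
  D×3 = 39 → write 7 carry 2
  9×3+2 = 29 → write D carry 1
  2×3+1 = 7 → write 7
  4×3 = 12 → write C
  1×3 = 3 → write 3
  E×3 = 42 → write A carry 2
  remaining carry: 2

0x2A3C7D7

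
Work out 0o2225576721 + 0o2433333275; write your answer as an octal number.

0o4661132216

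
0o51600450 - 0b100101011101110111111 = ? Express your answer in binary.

0b100101000100010101101001

0o51600450 = 0b101001110000000100101000 in binary.
Subtract column by column in base 2:
  0-1 → 1 (borrow)
  0-1-1 → 0 (borrow)
  0-1-1 → 0 (borrow)
  1-1-1 → 1 (borrow)
  0-1-1 → 0 (borrow)
  1-1-1 → 1 (borrow)
  0-0-1 → 1 (borrow)
  0-1-1 → 0 (borrow)
  1-1-1 → 1 (borrow)
  0-1-1 → 0 (borrow)
  0-0-1 → 1 (borrow)
  0-1-1 → 0 (borrow)
  0-1-1 → 0 (borrow)
  0-1-1 → 0 (borrow)
  0-0-1 → 1 (borrow)
  0-1-1 → 0 (borrow)
  1-0-1 → 0
  1-1 → 0
  1-0 → 1
  0-0 → 0
  0-1 → 1 (borrow)
  1-0-1 → 0
  0-0 → 0
  1-0 → 1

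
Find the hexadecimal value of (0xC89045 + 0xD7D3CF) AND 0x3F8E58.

0x200410

Add column by column in base 16, right to left:
  5+F = 4 carry 1
  4+C+1 = 1 carry 1
  0+3+1 = 4
  9+D = 6 carry 1
  8+7+1 = 0 carry 1
  C+D+1 = A carry 1
  final carry 1
Sum = 0x1A06414; now AND with 0x3F8E58:
  1&0=0, A&3=2, 0&F=0, 6&8=0, 4&E=4, 1&5=1, 4&8=0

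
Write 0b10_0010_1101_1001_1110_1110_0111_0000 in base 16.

Group the bits into nibbles: 0010 0010 1101 1001 1110 1110 0111 0000 → 22d9ee70.

0x22d9ee70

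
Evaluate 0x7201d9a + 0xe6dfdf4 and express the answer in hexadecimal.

0x158e1b8e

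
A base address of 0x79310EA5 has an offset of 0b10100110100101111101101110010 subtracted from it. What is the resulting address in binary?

0b1100100010111100001001100110011

0x79310EA5 = 0b1111001001100010000111010100101 in binary.
Subtract column by column in base 2:
  1-0 → 1
  0-1 → 1 (borrow)
  1-0-1 → 0
  0-0 → 0
  0-1 → 1 (borrow)
  1-1-1 → 1 (borrow)
  0-1-1 → 0 (borrow)
  1-0-1 → 0
  0-1 → 1 (borrow)
  1-1-1 → 1 (borrow)
  1-0-1 → 0
  1-1 → 0
  0-1 → 1 (borrow)
  0-1-1 → 0 (borrow)
  0-1-1 → 0 (borrow)
  0-1-1 → 0 (borrow)
  1-0-1 → 0
  0-1 → 1 (borrow)
  0-0-1 → 1 (borrow)
  0-0-1 → 1 (borrow)
  1-1-1 → 1 (borrow)
  1-0-1 → 0
  0-1 → 1 (borrow)
  0-1-1 → 0 (borrow)
  1-0-1 → 0
  0-0 → 0
  0-1 → 1 (borrow)
  1-0-1 → 0
  1-1 → 0
  1-0 → 1
  1-0 → 1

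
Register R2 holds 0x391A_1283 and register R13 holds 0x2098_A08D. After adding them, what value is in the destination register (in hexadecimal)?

0x59B2B310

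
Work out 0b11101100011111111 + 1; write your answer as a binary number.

0b11101100100000000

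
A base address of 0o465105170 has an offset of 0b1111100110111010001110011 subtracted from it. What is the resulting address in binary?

0b10111000010001011000000101

0o465105170 = 0b100110101001000101001111000 in binary.
Subtract column by column in base 2:
  0-1 → 1 (borrow)
  0-1-1 → 0 (borrow)
  0-0-1 → 1 (borrow)
  1-0-1 → 0
  1-1 → 0
  1-1 → 0
  1-1 → 0
  0-0 → 0
  0-0 → 0
  1-0 → 1
  0-1 → 1 (borrow)
  1-0-1 → 0
  0-1 → 1 (borrow)
  0-1-1 → 0 (borrow)
  0-1-1 → 0 (borrow)
  1-0-1 → 0
  0-1 → 1 (borrow)
  0-1-1 → 0 (borrow)
  1-0-1 → 0
  0-0 → 0
  1-1 → 0
  0-1 → 1 (borrow)
  1-1-1 → 1 (borrow)
  1-1-1 → 1 (borrow)
  0-1-1 → 0 (borrow)
  0-0-1 → 1 (borrow)
  1-0-1 → 0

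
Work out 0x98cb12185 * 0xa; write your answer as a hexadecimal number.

Multiply each base-16 digit by 10, carrying:
  5×10 = 50 → write 2 carry 3
  8×10+3 = 83 → write 3 carry 5
  1×10+5 = 15 → write f
  2×10 = 20 → write 4 carry 1
  1×10+1 = 11 → write b
  b×10 = 110 → write e carry 6
  c×10+6 = 126 → write e carry 7
  8×10+7 = 87 → write 7 carry 5
  9×10+5 = 95 → write f carry 5
  remaining carry: 5

0x5f7eeb4f32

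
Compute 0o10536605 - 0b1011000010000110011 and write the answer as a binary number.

0o10536605 = 0b1000101011110110000101 in binary.
Subtract column by column in base 2:
  1-1 → 0
  0-1 → 1 (borrow)
  1-0-1 → 0
  0-0 → 0
  0-1 → 1 (borrow)
  0-1-1 → 0 (borrow)
  0-0-1 → 1 (borrow)
  1-0-1 → 0
  1-0 → 1
  0-0 → 0
  1-1 → 0
  1-0 → 1
  1-0 → 1
  1-0 → 1
  0-0 → 0
  1-1 → 0
  0-1 → 1 (borrow)
  1-0-1 → 0
  0-1 → 1 (borrow)
  0-0-1 → 1 (borrow)
  0-0-1 → 1 (borrow)
  1-0-1 → 0

0b111010011100101010010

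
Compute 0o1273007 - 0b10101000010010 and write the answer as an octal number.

0b10101000010010 = 0o25022 in octal.
Subtract column by column in base 8:
  7-2 → 5
  0-2 → 6 (borrow)
  0-0-1 → 7 (borrow)
  3-5-1 → 5 (borrow)
  7-2-1 → 4
  2-0 → 2
  1-0 → 1

0o1245765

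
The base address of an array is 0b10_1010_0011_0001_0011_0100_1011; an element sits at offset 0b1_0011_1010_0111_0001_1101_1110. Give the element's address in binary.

Add column by column in base 2, right to left:
  1+0 = 1
  1+1 = 0 carry 1
  0+1+1 = 0 carry 1
  1+1+1 = 1 carry 1
  0+1+1 = 0 carry 1
  0+0+1 = 1
  1+1 = 0 carry 1
  0+1+1 = 0 carry 1
  1+1+1 = 1 carry 1
  1+0+1 = 0 carry 1
  0+0+1 = 1
  0+0 = 0
  1+1 = 0 carry 1
  0+1+1 = 0 carry 1
  0+1+1 = 0 carry 1
  0+0+1 = 1
  1+0 = 1
  1+1 = 0 carry 1
  0+0+1 = 1
  0+1 = 1
  0+1 = 1
  1+1 = 0 carry 1
  0+0+1 = 1
  1+0 = 1
  0+1 = 1
  1+0 = 1

0b11110111011000010100101001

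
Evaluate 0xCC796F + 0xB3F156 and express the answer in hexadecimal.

Add column by column in base 16, right to left:
  F+6 = 5 carry 1
  6+5+1 = C
  9+1 = A
  7+F = 6 carry 1
  C+3+1 = 0 carry 1
  C+B+1 = 8 carry 1
  final carry 1

0x1806AC5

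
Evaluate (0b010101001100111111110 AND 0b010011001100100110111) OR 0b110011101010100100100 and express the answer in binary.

0b010101001100111111110 AND 0b010011001100100110111 = 0b010001001100100110110.
Then OR with 0b110011101010100100100.

0b110011101110100110110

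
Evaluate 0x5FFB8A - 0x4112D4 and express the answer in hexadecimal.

Subtract column by column in base 16:
  A-4 → 6
  8-D → B (borrow)
  B-2-1 → 8
  F-1 → E
  F-1 → E
  5-4 → 1

0x1EE8B6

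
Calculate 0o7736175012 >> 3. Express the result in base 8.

0o773617501

Shifting right by 3 bits = 1 oct digit: drop the last 1.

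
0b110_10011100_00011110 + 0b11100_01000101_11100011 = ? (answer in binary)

0b1000101110001000000001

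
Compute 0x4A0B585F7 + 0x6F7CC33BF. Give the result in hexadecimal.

0xB9881B9B6

Add column by column in base 16, right to left:
  7+F = 6 carry 1
  F+B+1 = B carry 1
  5+3+1 = 9
  8+3 = B
  5+C = 1 carry 1
  B+C+1 = 8 carry 1
  0+7+1 = 8
  A+F = 9 carry 1
  4+6+1 = B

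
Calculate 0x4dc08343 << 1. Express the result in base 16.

1 bits is not a whole number of base-16 digits; in binary: 1001101110000001000001101000011 << 1 = 10011011100000010000011010000110.

0x9b810686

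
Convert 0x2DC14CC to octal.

0o267012314

Expand each hex digit to 4 bits: 2=0010 D=1101 C=1100 1=0001 4=0100 C=1100 C=1100.
Group the bits in threes: 010 110 111 000 001 010 011 001 100 → 267012314.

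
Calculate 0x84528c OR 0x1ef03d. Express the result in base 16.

OR each hex digit independently (no carries):
  8|1=9, 4|e=e, 5|f=f, 2|0=2, 8|3=b, c|d=d

0x9ef2bd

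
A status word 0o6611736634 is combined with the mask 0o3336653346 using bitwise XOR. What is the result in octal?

0o5527165572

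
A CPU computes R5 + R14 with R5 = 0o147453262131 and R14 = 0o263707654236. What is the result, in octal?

0o433363136367

Add column by column in base 8, right to left:
  1+6 = 7
  3+3 = 6
  1+2 = 3
  2+4 = 6
  6+5 = 3 carry 1
  2+6+1 = 1 carry 1
  3+7+1 = 3 carry 1
  5+0+1 = 6
  4+7 = 3 carry 1
  7+3+1 = 3 carry 1
  4+6+1 = 3 carry 1
  1+2+1 = 4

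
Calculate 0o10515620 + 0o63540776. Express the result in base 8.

0o74256616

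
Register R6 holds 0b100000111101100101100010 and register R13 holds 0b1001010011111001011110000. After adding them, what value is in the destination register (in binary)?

Add column by column in base 2, right to left:
  0+0 = 0
  1+0 = 1
  0+0 = 0
  0+0 = 0
  0+1 = 1
  1+1 = 0 carry 1
  1+1+1 = 1 carry 1
  0+1+1 = 0 carry 1
  1+0+1 = 0 carry 1
  0+1+1 = 0 carry 1
  0+0+1 = 1
  1+0 = 1
  1+1 = 0 carry 1
  0+1+1 = 0 carry 1
  1+1+1 = 1 carry 1
  1+1+1 = 1 carry 1
  1+1+1 = 1 carry 1
  1+0+1 = 0 carry 1
  0+0+1 = 1
  0+1 = 1
  0+0 = 0
  0+1 = 1
  0+0 = 0
  1+0 = 1
  0+1 = 1

0b1101011011100110001010010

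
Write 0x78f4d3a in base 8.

Expand each hex digit to 4 bits: 7=0111 8=1000 f=1111 4=0100 d=1101 3=0011 a=1010.
Group the bits in threes: 111 100 011 110 100 110 100 111 010 → 743646472.

0o743646472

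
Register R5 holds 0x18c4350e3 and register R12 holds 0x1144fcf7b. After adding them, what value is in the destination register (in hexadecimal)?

Add column by column in base 16, right to left:
  3+b = e
  e+7 = 5 carry 1
  0+f+1 = 0 carry 1
  5+c+1 = 2 carry 1
  3+f+1 = 3 carry 1
  4+4+1 = 9
  c+4 = 0 carry 1
  8+1+1 = a
  1+1 = 2

0x2a093205e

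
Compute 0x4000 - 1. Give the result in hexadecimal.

The trailing 3 digits are 0, so subtracting 1 borrows through: they become F and the next digit up decrements.

0x3FFF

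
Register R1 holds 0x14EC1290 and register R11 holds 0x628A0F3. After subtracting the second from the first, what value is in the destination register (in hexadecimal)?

Subtract column by column in base 16:
  0-3 → D (borrow)
  9-F-1 → 9 (borrow)
  2-0-1 → 1
  1-A → 7 (borrow)
  C-8-1 → 3
  E-2 → C
  4-6 → E (borrow)
  1-0-1 → 0

0xEC3719D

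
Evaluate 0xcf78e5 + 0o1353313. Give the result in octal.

0xcf78e5 = 0o63674345 in octal.
Add column by column in base 8, right to left:
  5+3 = 0 carry 1
  4+1+1 = 6
  3+3 = 6
  4+3 = 7
  7+5 = 4 carry 1
  6+3+1 = 2 carry 1
  3+1+1 = 5
  6+0 = 6

0o65247660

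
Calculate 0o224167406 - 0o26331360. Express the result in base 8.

0o175636026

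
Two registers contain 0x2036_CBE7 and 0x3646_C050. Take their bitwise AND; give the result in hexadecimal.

0x2006C040

AND each hex digit independently (no carries):
  2&3=2, 0&6=0, 3&4=0, 6&6=6, C&C=C, B&0=0, E&5=4, 7&0=0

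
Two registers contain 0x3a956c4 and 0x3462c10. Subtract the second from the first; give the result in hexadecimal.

0x632ab4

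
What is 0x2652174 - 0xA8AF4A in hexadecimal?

0x1BC722A

Subtract column by column in base 16:
  4-A → A (borrow)
  7-4-1 → 2
  1-F → 2 (borrow)
  2-A-1 → 7 (borrow)
  5-8-1 → C (borrow)
  6-A-1 → B (borrow)
  2-0-1 → 1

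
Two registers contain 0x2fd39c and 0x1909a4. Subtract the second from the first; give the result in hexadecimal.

0x16c9f8

Subtract column by column in base 16:
  c-4 → 8
  9-a → f (borrow)
  3-9-1 → 9 (borrow)
  d-0-1 → c
  f-9 → 6
  2-1 → 1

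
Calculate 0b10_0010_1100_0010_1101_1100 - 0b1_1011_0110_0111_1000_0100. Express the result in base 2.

Subtract column by column in base 2:
  0-0 → 0
  0-0 → 0
  1-1 → 0
  1-0 → 1
  1-0 → 1
  0-0 → 0
  1-0 → 1
  1-1 → 0
  0-1 → 1 (borrow)
  1-1-1 → 1 (borrow)
  0-1-1 → 0 (borrow)
  0-0-1 → 1 (borrow)
  0-0-1 → 1 (borrow)
  0-1-1 → 0 (borrow)
  1-1-1 → 1 (borrow)
  1-0-1 → 0
  0-1 → 1 (borrow)
  1-1-1 → 1 (borrow)
  0-0-1 → 1 (borrow)
  0-1-1 → 0 (borrow)
  0-1-1 → 0 (borrow)
  1-0-1 → 0

0b1110101101101011000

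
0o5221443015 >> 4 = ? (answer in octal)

0o251062140

4 bits is not a whole number of base-8 digits; in binary: 101010010001100100011000001101 >> 4 = 10101001000110010001100000.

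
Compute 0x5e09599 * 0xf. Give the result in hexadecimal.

Multiply each base-16 digit by 15, carrying:
  9×15 = 135 → write 7 carry 8
  9×15+8 = 143 → write f carry 8
  5×15+8 = 83 → write 3 carry 5
  9×15+5 = 140 → write c carry 8
  0×15+8 = 8 → write 8
  e×15 = 210 → write 2 carry 13
  5×15+13 = 88 → write 8 carry 5
  remaining carry: 5

0x5828c3f7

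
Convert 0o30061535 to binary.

0b11000000110001101011101

Each octal digit is 3 bits: 3=011 0=000 0=000 6=110 1=001 5=101 3=011 5=101.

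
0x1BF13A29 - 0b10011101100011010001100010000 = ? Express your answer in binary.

0x1BF13A29 = 0b11011111100010011101000101001 in binary.
Subtract column by column in base 2:
  1-0 → 1
  0-0 → 0
  0-0 → 0
  1-0 → 1
  0-1 → 1 (borrow)
  1-0-1 → 0
  0-0 → 0
  0-0 → 0
  0-1 → 1 (borrow)
  1-1-1 → 1 (borrow)
  0-0-1 → 1 (borrow)
  1-0-1 → 0
  1-0 → 1
  1-1 → 0
  0-0 → 0
  0-1 → 1 (borrow)
  1-1-1 → 1 (borrow)
  0-0-1 → 1 (borrow)
  0-0-1 → 1 (borrow)
  0-0-1 → 1 (borrow)
  1-1-1 → 1 (borrow)
  1-1-1 → 1 (borrow)
  1-0-1 → 0
  1-1 → 0
  1-1 → 0
  1-1 → 0
  0-0 → 0
  1-0 → 1
  1-1 → 0

0b1000001111111001011100011001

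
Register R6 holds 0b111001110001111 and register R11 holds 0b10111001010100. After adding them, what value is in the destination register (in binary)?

Add column by column in base 2, right to left:
  1+0 = 1
  1+0 = 1
  1+1 = 0 carry 1
  1+0+1 = 0 carry 1
  0+1+1 = 0 carry 1
  0+0+1 = 1
  0+1 = 1
  1+0 = 1
  1+0 = 1
  1+1 = 0 carry 1
  0+1+1 = 0 carry 1
  0+1+1 = 0 carry 1
  1+0+1 = 0 carry 1
  1+1+1 = 1 carry 1
  1+0+1 = 0 carry 1
  final carry 1

0b1010000111100011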